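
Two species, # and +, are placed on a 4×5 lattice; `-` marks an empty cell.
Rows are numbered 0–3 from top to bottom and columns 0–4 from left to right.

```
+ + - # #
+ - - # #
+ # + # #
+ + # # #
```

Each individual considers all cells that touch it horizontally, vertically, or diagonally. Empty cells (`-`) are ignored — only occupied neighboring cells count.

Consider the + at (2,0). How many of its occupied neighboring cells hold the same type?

Occupied neighbors of (2,0): (1,0)=+, (2,1)=#, (3,0)=+, (3,1)=+.
Same type (+): 3 of 4.

3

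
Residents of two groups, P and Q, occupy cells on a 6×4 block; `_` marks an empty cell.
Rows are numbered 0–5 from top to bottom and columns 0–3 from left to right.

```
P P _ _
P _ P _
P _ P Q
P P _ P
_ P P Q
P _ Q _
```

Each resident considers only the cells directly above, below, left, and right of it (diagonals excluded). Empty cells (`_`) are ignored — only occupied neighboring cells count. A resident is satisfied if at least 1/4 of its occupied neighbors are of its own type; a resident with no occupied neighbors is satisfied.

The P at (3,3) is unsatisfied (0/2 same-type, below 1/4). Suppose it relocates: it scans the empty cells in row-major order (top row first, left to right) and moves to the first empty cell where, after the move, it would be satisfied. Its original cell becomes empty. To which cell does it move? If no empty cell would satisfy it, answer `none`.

Vacating (3,3). Empty cells in order:
  (0,2): 2/2 same-type → satisfied — stop here.

(0,2)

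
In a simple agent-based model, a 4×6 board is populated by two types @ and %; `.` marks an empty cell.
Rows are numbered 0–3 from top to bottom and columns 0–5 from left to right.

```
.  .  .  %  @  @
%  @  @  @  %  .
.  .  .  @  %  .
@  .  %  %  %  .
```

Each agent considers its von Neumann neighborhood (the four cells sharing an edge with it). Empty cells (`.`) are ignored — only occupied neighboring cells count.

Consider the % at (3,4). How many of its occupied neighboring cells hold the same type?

Occupied neighbors of (3,4): (2,4)=%, (3,3)=%.
Same type (%): 2 of 2.

2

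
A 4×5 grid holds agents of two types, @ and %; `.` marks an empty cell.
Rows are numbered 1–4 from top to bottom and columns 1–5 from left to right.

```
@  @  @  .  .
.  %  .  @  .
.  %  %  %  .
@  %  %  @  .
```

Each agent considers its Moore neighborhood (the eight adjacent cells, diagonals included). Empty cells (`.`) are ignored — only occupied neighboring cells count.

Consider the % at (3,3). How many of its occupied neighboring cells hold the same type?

5

Occupied neighbors of (3,3): (2,2)=%, (2,4)=@, (3,2)=%, (3,4)=%, (4,2)=%, (4,3)=%, (4,4)=@.
Same type (%): 5 of 7.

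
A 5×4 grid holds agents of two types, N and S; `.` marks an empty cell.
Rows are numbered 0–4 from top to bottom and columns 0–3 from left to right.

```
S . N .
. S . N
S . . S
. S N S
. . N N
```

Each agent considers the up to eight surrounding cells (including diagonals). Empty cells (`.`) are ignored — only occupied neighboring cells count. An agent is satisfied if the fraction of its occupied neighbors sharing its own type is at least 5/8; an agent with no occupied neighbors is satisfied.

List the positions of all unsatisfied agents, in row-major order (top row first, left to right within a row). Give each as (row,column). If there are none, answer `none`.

(0,2), (1,3), (2,3), (3,1), (3,2), (3,3), (4,2)

Row 0: (0,0)S 1/1 ok · (0,2)N 1/2 unhappy
Row 1: (1,1)S 2/3 ok · (1,3)N 1/2 unhappy
Row 2: (2,0)S 2/2 ok · (2,3)S 1/3 unhappy
Row 3: (3,1)S 1/3 unhappy · (3,2)N 2/5 unhappy · (3,3)S 1/4 unhappy
Row 4: (4,2)N 2/4 unhappy · (4,3)N 2/3 ok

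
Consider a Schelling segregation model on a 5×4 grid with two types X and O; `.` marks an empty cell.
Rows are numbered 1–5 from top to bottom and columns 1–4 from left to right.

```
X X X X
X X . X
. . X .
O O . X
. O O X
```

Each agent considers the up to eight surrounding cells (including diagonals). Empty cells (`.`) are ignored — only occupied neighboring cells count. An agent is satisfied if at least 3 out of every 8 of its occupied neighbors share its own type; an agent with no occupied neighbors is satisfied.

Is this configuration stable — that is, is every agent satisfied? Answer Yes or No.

Row 1: (1,1)X 3/3 satisfied · (1,2)X 4/4 satisfied · (1,3)X 4/4 satisfied · (1,4)X 2/2 satisfied
Row 2: (2,1)X 3/3 satisfied · (2,2)X 5/5 satisfied · (2,4)X 3/3 satisfied
Row 3: (3,3)X 3/4 satisfied
Row 4: (4,1)O 2/2 satisfied · (4,2)O 3/4 satisfied · (4,4)X 2/3 satisfied
Row 5: (5,2)O 3/3 satisfied · (5,3)O 2/4 satisfied · (5,4)X 1/2 satisfied
All meet the threshold, so the configuration is stable.

Yes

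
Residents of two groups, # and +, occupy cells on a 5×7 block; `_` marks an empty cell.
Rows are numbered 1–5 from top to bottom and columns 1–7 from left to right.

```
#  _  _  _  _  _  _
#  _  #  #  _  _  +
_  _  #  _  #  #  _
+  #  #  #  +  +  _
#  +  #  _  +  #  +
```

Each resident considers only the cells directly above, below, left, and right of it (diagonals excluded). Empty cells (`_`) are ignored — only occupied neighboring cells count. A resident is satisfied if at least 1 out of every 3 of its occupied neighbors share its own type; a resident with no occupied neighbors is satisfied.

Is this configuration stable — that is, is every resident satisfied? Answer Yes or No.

No

Row 1: (1,1)# 1/1 ok
Row 2: (2,1)# 1/1 ok · (2,3)# 2/2 ok · (2,4)# 1/1 ok · (2,7)+ 0/0 ok
Row 3: (3,3)# 2/2 ok · (3,5)# 1/2 ok · (3,6)# 1/2 ok
Row 4: (4,1)+ 0/2 unhappy · (4,2)# 1/3 ok · (4,3)# 4/4 ok · (4,4)# 1/2 ok · (4,5)+ 2/4 ok · (4,6)+ 1/3 ok
Row 5: (5,1)# 0/2 unhappy · (5,2)+ 0/3 unhappy · (5,3)# 1/2 ok · (5,5)+ 1/2 ok · (5,6)# 0/3 unhappy · (5,7)+ 0/1 unhappy
For instance (4,1) has only 0/2 same-type neighbors, below 1/3.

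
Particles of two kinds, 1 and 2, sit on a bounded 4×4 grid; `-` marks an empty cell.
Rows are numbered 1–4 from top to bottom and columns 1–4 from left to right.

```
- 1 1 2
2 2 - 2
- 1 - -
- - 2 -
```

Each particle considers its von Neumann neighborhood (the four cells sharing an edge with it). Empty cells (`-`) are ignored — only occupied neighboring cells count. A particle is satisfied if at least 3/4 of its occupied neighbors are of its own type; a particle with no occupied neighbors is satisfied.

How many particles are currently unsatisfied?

(1,2)1 1/2 not
(1,3)1 1/2 not
(1,4)2 1/2 not
(2,1)2 1/1 satisfied
(2,2)2 1/3 not
(2,4)2 1/1 satisfied
(3,2)1 0/1 not
(4,3)2 0/0 satisfied
Unsatisfied: (1,2), (1,3), (1,4), (2,2), (3,2) — 5 in total.

5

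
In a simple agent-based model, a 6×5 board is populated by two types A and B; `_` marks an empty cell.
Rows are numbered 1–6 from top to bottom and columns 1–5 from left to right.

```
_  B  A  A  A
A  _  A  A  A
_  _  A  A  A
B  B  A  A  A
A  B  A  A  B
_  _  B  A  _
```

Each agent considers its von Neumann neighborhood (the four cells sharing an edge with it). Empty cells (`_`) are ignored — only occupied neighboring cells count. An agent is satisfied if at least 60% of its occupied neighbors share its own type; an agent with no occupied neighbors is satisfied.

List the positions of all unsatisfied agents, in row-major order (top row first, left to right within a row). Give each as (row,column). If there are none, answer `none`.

Row 1: (1,2)B 0/1 unhappy · (1,3)A 2/3 ok · (1,4)A 3/3 ok · (1,5)A 2/2 ok
Row 2: (2,1)A 0/0 ok · (2,3)A 3/3 ok · (2,4)A 4/4 ok · (2,5)A 3/3 ok
Row 3: (3,3)A 3/3 ok · (3,4)A 4/4 ok · (3,5)A 3/3 ok
Row 4: (4,1)B 1/2 unhappy · (4,2)B 2/3 ok · (4,3)A 3/4 ok · (4,4)A 4/4 ok · (4,5)A 2/3 ok
Row 5: (5,1)A 0/2 unhappy · (5,2)B 1/3 unhappy · (5,3)A 2/4 unhappy · (5,4)A 3/4 ok · (5,5)B 0/2 unhappy
Row 6: (6,3)B 0/2 unhappy · (6,4)A 1/2 unhappy

(1,2), (4,1), (5,1), (5,2), (5,3), (5,5), (6,3), (6,4)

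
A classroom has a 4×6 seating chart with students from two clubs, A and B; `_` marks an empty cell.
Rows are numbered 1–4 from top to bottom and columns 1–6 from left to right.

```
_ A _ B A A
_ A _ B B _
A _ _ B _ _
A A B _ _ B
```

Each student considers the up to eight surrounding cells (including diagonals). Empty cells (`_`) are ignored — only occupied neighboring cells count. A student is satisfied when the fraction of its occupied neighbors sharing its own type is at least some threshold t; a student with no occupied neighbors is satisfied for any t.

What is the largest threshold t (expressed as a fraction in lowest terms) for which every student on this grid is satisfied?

1/4

Row 1: (1,2)A 1/1 · (1,4)B 2/3 · (1,5)A 1/4 · (1,6)A 1/2
Row 2: (2,2)A 2/2 · (2,4)B 3/4 · (2,5)B 3/5
Row 3: (3,1)A 3/3 · (3,4)B 3/3
Row 4: (4,1)A 2/2 · (4,2)A 2/3 · (4,3)B 1/2 · (4,6)B — no occupied neighbors
The smallest same-type fraction is 1/4 at (1,5), which reduces to 1/4. Any threshold above that leaves this student unsatisfied.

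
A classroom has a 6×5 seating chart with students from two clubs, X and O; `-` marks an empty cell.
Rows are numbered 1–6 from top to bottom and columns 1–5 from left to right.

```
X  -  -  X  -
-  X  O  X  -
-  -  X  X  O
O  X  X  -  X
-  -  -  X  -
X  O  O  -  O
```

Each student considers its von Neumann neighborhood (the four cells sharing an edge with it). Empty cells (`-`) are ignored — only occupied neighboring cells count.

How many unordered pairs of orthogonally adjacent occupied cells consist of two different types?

Scan each occupied cell's neighbors to the right and below so each pair is counted once.
Row 1: X(1,4)–X(2,4)=  → 0/1 unlike.
Row 2: X(2,2)–O(2,3)≠ O(2,3)–X(2,4)≠ O(2,3)–X(3,3)≠ X(2,4)–X(3,4)=  → 3/4 unlike.
Row 3: X(3,3)–X(3,4)= X(3,3)–X(4,3)= X(3,4)–O(3,5)≠ O(3,5)–X(4,5)≠  → 2/4 unlike.
Row 4: O(4,1)–X(4,2)≠ X(4,2)–X(4,3)=  → 1/2 unlike.
Row 6: X(6,1)–O(6,2)≠ O(6,2)–O(6,3)=  → 1/2 unlike.
Total adjacent occupied pairs: 13; unlike-type pairs: 7.

7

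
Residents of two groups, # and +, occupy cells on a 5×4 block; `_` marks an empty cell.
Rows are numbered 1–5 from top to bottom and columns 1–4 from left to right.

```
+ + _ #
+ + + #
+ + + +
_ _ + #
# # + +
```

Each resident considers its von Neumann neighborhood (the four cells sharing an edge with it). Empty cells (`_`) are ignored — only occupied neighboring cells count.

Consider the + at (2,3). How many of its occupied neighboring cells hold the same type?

Occupied neighbors of (2,3): (3,3)=+, (2,2)=+, (2,4)=#.
Same type (+): 2 of 3.

2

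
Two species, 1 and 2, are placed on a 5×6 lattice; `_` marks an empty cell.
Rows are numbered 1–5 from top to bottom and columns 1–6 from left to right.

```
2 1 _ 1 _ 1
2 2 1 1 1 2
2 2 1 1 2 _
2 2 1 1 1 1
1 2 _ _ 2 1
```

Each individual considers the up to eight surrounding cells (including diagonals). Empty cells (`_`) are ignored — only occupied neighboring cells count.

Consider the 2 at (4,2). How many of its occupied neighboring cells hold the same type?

4

Occupied neighbors of (4,2): (3,1)=2, (3,2)=2, (3,3)=1, (4,1)=2, (4,3)=1, (5,1)=1, (5,2)=2.
Same type (2): 4 of 7.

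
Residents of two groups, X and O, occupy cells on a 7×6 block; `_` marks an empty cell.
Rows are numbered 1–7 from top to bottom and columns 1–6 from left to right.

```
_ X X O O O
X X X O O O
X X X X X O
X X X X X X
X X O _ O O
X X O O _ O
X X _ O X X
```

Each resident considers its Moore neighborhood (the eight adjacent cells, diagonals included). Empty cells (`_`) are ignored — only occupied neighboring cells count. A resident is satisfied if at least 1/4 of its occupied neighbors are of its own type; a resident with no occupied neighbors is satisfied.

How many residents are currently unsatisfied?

0

Row 1: (1,2)X 4/4 ✓ · (1,3)X 3/5 ✓ · (1,4)O 3/5 ✓ · (1,5)O 5/5 ✓ · (1,6)O 3/3 ✓
Row 2: (2,1)X 4/4 ✓ · (2,2)X 7/7 ✓ · (2,3)X 6/8 ✓ · (2,4)O 3/8 ✓ · (2,5)O 6/8 ✓ · (2,6)O 4/5 ✓
Row 3: (3,1)X 5/5 ✓ · (3,2)X 8/8 ✓ · (3,3)X 7/8 ✓ · (3,4)X 6/8 ✓ · (3,5)X 4/8 ✓ · (3,6)O 2/5 ✓
Row 4: (4,1)X 5/5 ✓ · (4,2)X 7/8 ✓ · (4,3)X 6/7 ✓ · (4,4)X 5/7 ✓ · (4,5)X 4/7 ✓ · (4,6)X 2/5 ✓
Row 5: (5,1)X 5/5 ✓ · (5,2)X 6/8 ✓ · (5,3)O 2/7 ✓ · (5,5)O 3/6 ✓ · (5,6)O 2/4 ✓
Row 6: (6,1)X 5/5 ✓ · (6,2)X 5/7 ✓ · (6,3)O 3/6 ✓ · (6,4)O 4/5 ✓ · (6,6)O 2/4 ✓
Row 7: (7,1)X 3/3 ✓ · (7,2)X 3/4 ✓ · (7,4)O 2/3 ✓ · (7,5)X 1/4 ✓ · (7,6)X 1/2 ✓
Every one meets the threshold.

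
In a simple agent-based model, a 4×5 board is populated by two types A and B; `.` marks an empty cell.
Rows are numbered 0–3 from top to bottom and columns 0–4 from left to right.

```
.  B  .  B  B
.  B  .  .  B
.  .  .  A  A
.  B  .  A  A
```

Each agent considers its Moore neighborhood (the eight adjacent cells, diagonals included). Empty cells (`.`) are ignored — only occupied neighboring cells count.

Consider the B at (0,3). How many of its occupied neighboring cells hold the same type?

Occupied neighbors of (0,3): (0,4)=B, (1,4)=B.
Same type (B): 2 of 2.

2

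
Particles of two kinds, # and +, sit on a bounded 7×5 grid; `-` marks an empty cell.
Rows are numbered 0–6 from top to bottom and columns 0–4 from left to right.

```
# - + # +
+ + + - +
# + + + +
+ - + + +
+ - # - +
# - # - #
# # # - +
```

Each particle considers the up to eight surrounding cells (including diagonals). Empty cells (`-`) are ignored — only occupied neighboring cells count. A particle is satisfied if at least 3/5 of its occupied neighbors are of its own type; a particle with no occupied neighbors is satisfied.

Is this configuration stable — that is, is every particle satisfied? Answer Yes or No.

No

(0,0)# 0/2 ✗
(0,2)+ 2/3 ✓
(0,3)# 0/4 ✗
(0,4)+ 1/2 ✗
(1,0)+ 2/4 ✗
(1,1)+ 5/7 ✓
(1,2)+ 5/6 ✓
(1,4)+ 3/4 ✓
(2,0)# 0/4 ✗
(2,1)+ 6/7 ✓
(2,2)+ 6/6 ✓
(2,3)+ 7/7 ✓
(2,4)+ 4/4 ✓
(3,0)+ 2/3 ✓
(3,2)+ 4/5 ✓
(3,3)+ 6/7 ✓
(3,4)+ 4/4 ✓
(4,0)+ 1/2 ✗
(4,2)# 1/3 ✗
(4,4)+ 2/3 ✓
(5,0)# 2/3 ✓
(5,2)# 3/3 ✓
(5,4)# 0/2 ✗
(6,0)# 2/2 ✓
(6,1)# 4/4 ✓
(6,2)# 2/2 ✓
(6,4)+ 0/1 ✗
For instance (0,0) has only 0/2 same-type neighbors, below 3/5.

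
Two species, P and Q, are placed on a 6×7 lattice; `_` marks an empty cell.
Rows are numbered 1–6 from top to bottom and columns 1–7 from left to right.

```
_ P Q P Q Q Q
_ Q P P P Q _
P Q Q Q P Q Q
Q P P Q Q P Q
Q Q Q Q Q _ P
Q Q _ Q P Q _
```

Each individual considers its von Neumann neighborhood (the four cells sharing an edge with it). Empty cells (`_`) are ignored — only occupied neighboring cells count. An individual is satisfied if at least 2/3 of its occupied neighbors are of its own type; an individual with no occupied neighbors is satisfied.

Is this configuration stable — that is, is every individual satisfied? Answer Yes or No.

No

Row 1: (1,2)P 0/2 not · (1,3)Q 0/3 not · (1,4)P 1/3 not · (1,5)Q 1/3 not · (1,6)Q 3/3 satisfied · (1,7)Q 1/1 satisfied
Row 2: (2,2)Q 1/3 not · (2,3)P 1/4 not · (2,4)P 3/4 satisfied · (2,5)P 2/4 not · (2,6)Q 2/3 satisfied
Row 3: (3,1)P 0/2 not · (3,2)Q 2/4 not · (3,3)Q 2/4 not · (3,4)Q 2/4 not · (3,5)P 1/4 not · (3,6)Q 2/4 not · (3,7)Q 2/2 satisfied
Row 4: (4,1)Q 1/3 not · (4,2)P 1/4 not · (4,3)P 1/4 not · (4,4)Q 3/4 satisfied · (4,5)Q 2/4 not · (4,6)P 0/3 not · (4,7)Q 1/3 not
Row 5: (5,1)Q 3/3 satisfied · (5,2)Q 3/4 satisfied · (5,3)Q 2/3 satisfied · (5,4)Q 4/4 satisfied · (5,5)Q 2/3 satisfied · (5,7)P 0/1 not
Row 6: (6,1)Q 2/2 satisfied · (6,2)Q 2/2 satisfied · (6,4)Q 1/2 not · (6,5)P 0/3 not · (6,6)Q 0/1 not
For instance (1,2) has only 0/2 same-type neighbors, below 2/3.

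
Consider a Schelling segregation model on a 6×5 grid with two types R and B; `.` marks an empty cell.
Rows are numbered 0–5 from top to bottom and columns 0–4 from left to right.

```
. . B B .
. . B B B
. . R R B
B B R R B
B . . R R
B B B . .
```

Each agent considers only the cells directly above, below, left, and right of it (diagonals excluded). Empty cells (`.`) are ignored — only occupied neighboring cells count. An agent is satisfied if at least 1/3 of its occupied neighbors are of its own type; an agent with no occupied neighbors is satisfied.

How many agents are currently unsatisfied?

0

Row 0: (0,2)B 2/2 satisfied · (0,3)B 2/2 satisfied
Row 1: (1,2)B 2/3 satisfied · (1,3)B 3/4 satisfied · (1,4)B 2/2 satisfied
Row 2: (2,2)R 2/3 satisfied · (2,3)R 2/4 satisfied · (2,4)B 2/3 satisfied
Row 3: (3,0)B 2/2 satisfied · (3,1)B 1/2 satisfied · (3,2)R 2/3 satisfied · (3,3)R 3/4 satisfied · (3,4)B 1/3 satisfied
Row 4: (4,0)B 2/2 satisfied · (4,3)R 2/2 satisfied · (4,4)R 1/2 satisfied
Row 5: (5,0)B 2/2 satisfied · (5,1)B 2/2 satisfied · (5,2)B 1/1 satisfied
Every one meets the threshold.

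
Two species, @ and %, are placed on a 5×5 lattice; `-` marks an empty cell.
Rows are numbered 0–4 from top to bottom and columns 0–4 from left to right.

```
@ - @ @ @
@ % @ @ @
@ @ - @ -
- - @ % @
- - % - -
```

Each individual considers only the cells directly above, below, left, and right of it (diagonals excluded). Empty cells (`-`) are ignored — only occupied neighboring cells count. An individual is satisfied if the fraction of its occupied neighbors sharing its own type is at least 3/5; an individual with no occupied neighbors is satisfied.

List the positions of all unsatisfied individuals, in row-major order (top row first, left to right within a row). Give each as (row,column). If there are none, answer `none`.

Row 0: (0,0)@ 1/1 satisfied · (0,2)@ 2/2 satisfied · (0,3)@ 3/3 satisfied · (0,4)@ 2/2 satisfied
Row 1: (1,0)@ 2/3 satisfied · (1,1)% 0/3 not · (1,2)@ 2/3 satisfied · (1,3)@ 4/4 satisfied · (1,4)@ 2/2 satisfied
Row 2: (2,0)@ 2/2 satisfied · (2,1)@ 1/2 not · (2,3)@ 1/2 not
Row 3: (3,2)@ 0/2 not · (3,3)% 0/3 not · (3,4)@ 0/1 not
Row 4: (4,2)% 0/1 not

(1,1), (2,1), (2,3), (3,2), (3,3), (3,4), (4,2)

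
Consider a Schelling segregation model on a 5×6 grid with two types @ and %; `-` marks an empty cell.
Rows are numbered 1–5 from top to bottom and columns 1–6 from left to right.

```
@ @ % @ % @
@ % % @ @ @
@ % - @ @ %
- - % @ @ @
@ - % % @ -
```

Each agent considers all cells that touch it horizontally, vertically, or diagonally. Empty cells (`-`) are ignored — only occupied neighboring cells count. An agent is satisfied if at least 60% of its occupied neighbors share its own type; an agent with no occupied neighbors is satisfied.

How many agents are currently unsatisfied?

Row 1: (1,1)@ 2/3 ok · (1,2)@ 2/5 unhappy · (1,3)% 2/5 unhappy · (1,4)@ 2/5 unhappy · (1,5)% 0/5 unhappy · (1,6)@ 2/3 ok
Row 2: (2,1)@ 3/5 ok · (2,2)% 3/7 unhappy · (2,3)% 3/7 unhappy · (2,4)@ 4/7 unhappy · (2,5)@ 6/8 ok · (2,6)@ 3/5 ok
Row 3: (3,1)@ 1/3 unhappy · (3,2)% 3/5 ok · (3,4)@ 5/7 ok · (3,5)@ 7/8 ok · (3,6)% 0/5 unhappy
Row 4: (4,3)% 3/5 ok · (4,4)@ 4/7 unhappy · (4,5)@ 5/7 ok · (4,6)@ 3/4 ok
Row 5: (5,1)@ 0/0 ok · (5,3)% 2/3 ok · (5,4)% 2/5 unhappy · (5,5)@ 3/4 ok
Unsatisfied: (1,2), (1,3), (1,4), (1,5), (2,2), (2,3), (2,4), (3,1), (3,6), (4,4), (5,4) — 11 in total.

11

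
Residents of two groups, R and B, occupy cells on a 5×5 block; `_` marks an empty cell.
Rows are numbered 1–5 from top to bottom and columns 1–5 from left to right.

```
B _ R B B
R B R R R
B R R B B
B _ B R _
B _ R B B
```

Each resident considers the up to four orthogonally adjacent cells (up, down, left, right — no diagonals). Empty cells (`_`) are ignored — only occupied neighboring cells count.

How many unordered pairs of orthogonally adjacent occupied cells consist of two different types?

Scan each occupied cell's neighbors to the right and below so each pair is counted once.
From row 1: 4 unlike of 6 pairs (running 4/6).
From row 2: 6 unlike of 9 pairs (running 10/15).
From row 3: 4 unlike of 7 pairs (running 14/22).
From row 4: 3 unlike of 4 pairs (running 17/26).
From row 5: 1 unlike of 2 pairs (running 18/28).
Total adjacent occupied pairs: 28; unlike-type pairs: 18.

18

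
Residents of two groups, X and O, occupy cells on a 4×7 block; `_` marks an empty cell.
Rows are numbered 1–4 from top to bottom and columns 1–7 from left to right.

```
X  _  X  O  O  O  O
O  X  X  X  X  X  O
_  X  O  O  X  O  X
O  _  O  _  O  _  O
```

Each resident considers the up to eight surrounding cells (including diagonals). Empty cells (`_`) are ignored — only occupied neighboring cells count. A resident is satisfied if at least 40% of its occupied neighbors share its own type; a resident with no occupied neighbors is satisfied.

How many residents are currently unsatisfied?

8

Row 1: (1,1)X 1/2 ok · (1,3)X 3/4 ok · (1,4)O 1/5 unhappy · (1,5)O 2/5 ok · (1,6)O 3/5 ok · (1,7)O 2/3 ok
Row 2: (2,1)O 0/3 unhappy · (2,2)X 4/6 ok · (2,3)X 4/7 ok · (2,4)X 4/8 ok · (2,5)X 3/8 unhappy · (2,6)X 3/8 unhappy · (2,7)O 3/5 ok
Row 3: (3,2)X 2/6 unhappy · (3,3)O 2/6 unhappy · (3,4)O 3/7 ok · (3,5)X 3/6 ok · (3,6)O 3/7 ok · (3,7)X 1/4 unhappy
Row 4: (4,1)O 0/1 unhappy · (4,3)O 2/3 ok · (4,5)O 2/3 ok · (4,7)O 1/2 ok
Unsatisfied: (1,4), (2,1), (2,5), (2,6), (3,2), (3,3), (3,7), (4,1) — 8 in total.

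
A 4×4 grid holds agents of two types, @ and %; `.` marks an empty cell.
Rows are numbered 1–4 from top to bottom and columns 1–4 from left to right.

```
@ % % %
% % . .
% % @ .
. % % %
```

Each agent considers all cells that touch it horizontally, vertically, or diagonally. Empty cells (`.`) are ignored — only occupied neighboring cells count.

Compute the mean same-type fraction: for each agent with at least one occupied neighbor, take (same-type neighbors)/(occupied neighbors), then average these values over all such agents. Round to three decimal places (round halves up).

0.675

(1,1)@ 0/3
(1,2)% 3/4
(1,3)% 3/3
(1,4)% 1/1
(2,1)% 4/5
(2,2)% 5/7
(3,1)% 4/4
(3,2)% 5/6
(3,3)@ 0/5
(4,2)% 3/4
(4,3)% 3/4
(4,4)% 1/2
Sum over 12 agents: 0/3 + 3/4 + 3/3 + 1/1 + 4/5 + 5/7 + 4/4 + 5/6 + 0/5 + 3/4 + 3/4 + 1/2 = 3401/420; mean = 3401/420 ÷ 12 = 3401/5040 = 0.674801… → 0.675.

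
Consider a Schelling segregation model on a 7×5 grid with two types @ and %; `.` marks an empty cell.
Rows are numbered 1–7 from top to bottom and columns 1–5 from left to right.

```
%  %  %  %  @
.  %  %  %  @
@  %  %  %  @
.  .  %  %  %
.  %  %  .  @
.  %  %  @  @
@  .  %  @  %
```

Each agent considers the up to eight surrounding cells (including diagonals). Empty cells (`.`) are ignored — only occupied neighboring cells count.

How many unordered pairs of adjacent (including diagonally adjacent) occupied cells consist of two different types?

Scan each occupied cell's neighbors to the right and below (and the two forward diagonals) so each pair is counted once.
From row 1: 3 unlike of 15 pairs (running 3/15).
From row 2: 4 unlike of 14 pairs (running 7/29).
From row 3: 4 unlike of 12 pairs (running 11/41).
From row 4: 2 unlike of 7 pairs (running 13/48).
From row 5: 1 unlike of 8 pairs (running 14/56).
From row 6: 6 unlike of 12 pairs (running 20/68).
From row 7: 2 unlike of 2 pairs (running 22/70).
Total adjacent occupied pairs: 70; unlike-type pairs: 22.

22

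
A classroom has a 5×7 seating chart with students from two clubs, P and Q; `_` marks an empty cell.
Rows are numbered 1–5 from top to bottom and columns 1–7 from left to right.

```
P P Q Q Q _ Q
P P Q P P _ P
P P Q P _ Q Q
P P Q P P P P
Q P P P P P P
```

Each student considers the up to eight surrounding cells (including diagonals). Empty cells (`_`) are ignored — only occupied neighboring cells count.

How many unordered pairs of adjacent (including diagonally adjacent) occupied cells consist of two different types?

37

Scan each occupied cell's neighbors to the right and below (and the two forward diagonals) so each pair is counted once.
Row 1: P(1,1)–P(1,2)= P(1,1)–P(2,1)= P(1,1)–P(2,2)= P(1,2)–Q(1,3)≠ P(1,2)–P(2,2)= P(1,2)–Q(2,3)≠ P(1,2)–P(2,1)= Q(1,3)–Q(1,4)= Q(1,3)–Q(2,3)= Q(1,3)–P(2,4)≠ Q(1,3)–P(2,2)≠ Q(1,4)–Q(1,5)= Q(1,4)–P(2,4)≠ Q(1,4)–P(2,5)≠ Q(1,4)–Q(2,3)= Q(1,5)–P(2,5)≠ Q(1,5)–P(2,4)≠ Q(1,7)–P(2,7)≠  → 9/18 unlike.
Row 2: P(2,1)–P(2,2)= P(2,1)–P(3,1)= P(2,1)–P(3,2)= P(2,2)–Q(2,3)≠ P(2,2)–P(3,2)= P(2,2)–Q(3,3)≠ P(2,2)–P(3,1)= Q(2,3)–P(2,4)≠ Q(2,3)–Q(3,3)= Q(2,3)–P(3,4)≠ Q(2,3)–P(3,2)≠ P(2,4)–P(2,5)= P(2,4)–P(3,4)= P(2,4)–Q(3,3)≠ P(2,5)–Q(3,6)≠ P(2,5)–P(3,4)= P(2,7)–Q(3,7)≠ P(2,7)–Q(3,6)≠  → 9/18 unlike.
Row 3: P(3,1)–P(3,2)= P(3,1)–P(4,1)= P(3,1)–P(4,2)= P(3,2)–Q(3,3)≠ P(3,2)–P(4,2)= P(3,2)–Q(4,3)≠ P(3,2)–P(4,1)= Q(3,3)–P(3,4)≠ Q(3,3)–Q(4,3)= Q(3,3)–P(4,4)≠ Q(3,3)–P(4,2)≠ P(3,4)–P(4,4)= P(3,4)–P(4,5)= P(3,4)–Q(4,3)≠ Q(3,6)–Q(3,7)= Q(3,6)–P(4,6)≠ Q(3,6)–P(4,7)≠ Q(3,6)–P(4,5)≠ Q(3,7)–P(4,7)≠ Q(3,7)–P(4,6)≠  → 11/20 unlike.
Row 4: P(4,1)–P(4,2)= P(4,1)–Q(5,1)≠ P(4,1)–P(5,2)= P(4,2)–Q(4,3)≠ P(4,2)–P(5,2)= P(4,2)–P(5,3)= P(4,2)–Q(5,1)≠ Q(4,3)–P(4,4)≠ Q(4,3)–P(5,3)≠ Q(4,3)–P(5,4)≠ Q(4,3)–P(5,2)≠ P(4,4)–P(4,5)= P(4,4)–P(5,4)= P(4,4)–P(5,5)= P(4,4)–P(5,3)= P(4,5)–P(4,6)= P(4,5)–P(5,5)= P(4,5)–P(5,6)= P(4,5)–P(5,4)= P(4,6)–P(4,7)= P(4,6)–P(5,6)= P(4,6)–P(5,7)= P(4,6)–P(5,5)= P(4,7)–P(5,7)= P(4,7)–P(5,6)=  → 7/25 unlike.
Row 5: Q(5,1)–P(5,2)≠ P(5,2)–P(5,3)= P(5,3)–P(5,4)= P(5,4)–P(5,5)= P(5,5)–P(5,6)= P(5,6)–P(5,7)=  → 1/6 unlike.
Total adjacent occupied pairs: 87; unlike-type pairs: 37.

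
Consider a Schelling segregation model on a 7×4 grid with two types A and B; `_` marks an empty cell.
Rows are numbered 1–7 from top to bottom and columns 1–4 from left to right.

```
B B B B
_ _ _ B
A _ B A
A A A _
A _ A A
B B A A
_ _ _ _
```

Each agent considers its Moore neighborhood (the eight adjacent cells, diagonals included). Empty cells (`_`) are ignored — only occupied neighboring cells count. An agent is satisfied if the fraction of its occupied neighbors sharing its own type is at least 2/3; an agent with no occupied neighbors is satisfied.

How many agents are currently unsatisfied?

5

Row 1: (1,1)B 1/1 satisfied · (1,2)B 2/2 satisfied · (1,3)B 3/3 satisfied · (1,4)B 2/2 satisfied
Row 2: (2,4)B 3/4 satisfied
Row 3: (3,1)A 2/2 satisfied · (3,3)B 1/4 not · (3,4)A 1/3 not
Row 4: (4,1)A 3/3 satisfied · (4,2)A 5/6 satisfied · (4,3)A 4/5 satisfied
Row 5: (5,1)A 2/4 not · (5,3)A 5/6 satisfied · (5,4)A 4/4 satisfied
Row 6: (6,1)B 1/2 not · (6,2)B 1/4 not · (6,3)A 3/4 satisfied · (6,4)A 3/3 satisfied
Unsatisfied: (3,3), (3,4), (5,1), (6,1), (6,2) — 5 in total.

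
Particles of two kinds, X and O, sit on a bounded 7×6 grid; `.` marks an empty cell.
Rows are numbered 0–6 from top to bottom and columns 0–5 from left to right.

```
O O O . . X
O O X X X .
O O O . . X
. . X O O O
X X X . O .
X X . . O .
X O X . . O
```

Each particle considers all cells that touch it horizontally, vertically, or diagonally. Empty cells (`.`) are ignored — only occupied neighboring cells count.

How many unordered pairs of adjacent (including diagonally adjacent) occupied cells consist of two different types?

Scan each occupied cell's neighbors to the right and below (and the two forward diagonals) so each pair is counted once.
Row 0: O(0,0)–O(0,1)= O(0,0)–O(1,0)= O(0,0)–O(1,1)= O(0,1)–O(0,2)= O(0,1)–O(1,1)= O(0,1)–X(1,2)≠ O(0,1)–O(1,0)= O(0,2)–X(1,2)≠ O(0,2)–X(1,3)≠ O(0,2)–O(1,1)= X(0,5)–X(1,4)=  → 3/11 unlike.
Row 1: O(1,0)–O(1,1)= O(1,0)–O(2,0)= O(1,0)–O(2,1)= O(1,1)–X(1,2)≠ O(1,1)–O(2,1)= O(1,1)–O(2,2)= O(1,1)–O(2,0)= X(1,2)–X(1,3)= X(1,2)–O(2,2)≠ X(1,2)–O(2,1)≠ X(1,3)–X(1,4)= X(1,3)–O(2,2)≠ X(1,4)–X(2,5)=  → 4/13 unlike.
Row 2: O(2,0)–O(2,1)= O(2,1)–O(2,2)= O(2,1)–X(3,2)≠ O(2,2)–X(3,2)≠ O(2,2)–O(3,3)= X(2,5)–O(3,5)≠ X(2,5)–O(3,4)≠  → 4/7 unlike.
Row 3: X(3,2)–O(3,3)≠ X(3,2)–X(4,2)= X(3,2)–X(4,1)= O(3,3)–O(3,4)= O(3,3)–O(4,4)= O(3,3)–X(4,2)≠ O(3,4)–O(3,5)= O(3,4)–O(4,4)= O(3,5)–O(4,4)=  → 2/9 unlike.
Row 4: X(4,0)–X(4,1)= X(4,0)–X(5,0)= X(4,0)–X(5,1)= X(4,1)–X(4,2)= X(4,1)–X(5,1)= X(4,1)–X(5,0)= X(4,2)–X(5,1)= O(4,4)–O(5,4)=  → 0/8 unlike.
Row 5: X(5,0)–X(5,1)= X(5,0)–X(6,0)= X(5,0)–O(6,1)≠ X(5,1)–O(6,1)≠ X(5,1)–X(6,2)= X(5,1)–X(6,0)= O(5,4)–O(6,5)=  → 2/7 unlike.
Row 6: X(6,0)–O(6,1)≠ O(6,1)–X(6,2)≠  → 2/2 unlike.
Total adjacent occupied pairs: 57; unlike-type pairs: 17.

17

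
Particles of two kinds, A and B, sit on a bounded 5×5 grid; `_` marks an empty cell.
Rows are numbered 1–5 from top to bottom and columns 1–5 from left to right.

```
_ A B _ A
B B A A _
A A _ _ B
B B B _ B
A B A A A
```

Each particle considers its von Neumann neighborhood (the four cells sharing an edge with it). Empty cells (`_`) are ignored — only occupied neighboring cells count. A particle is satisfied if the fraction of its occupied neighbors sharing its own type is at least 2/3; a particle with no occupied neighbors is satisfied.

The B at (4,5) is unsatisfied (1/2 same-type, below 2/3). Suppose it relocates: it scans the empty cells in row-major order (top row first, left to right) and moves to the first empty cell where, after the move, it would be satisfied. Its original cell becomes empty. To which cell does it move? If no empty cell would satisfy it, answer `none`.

Vacating (4,5). Empty cells in order:
  (1,1): 1/2 same-type → still unsatisfied.
  (1,4): 1/3 same-type → still unsatisfied.
  (2,5): 1/3 same-type → still unsatisfied.
  (3,3): 1/3 same-type → still unsatisfied.
  (3,4): 1/2 same-type → still unsatisfied.
  (4,4): 1/2 same-type → still unsatisfied.

none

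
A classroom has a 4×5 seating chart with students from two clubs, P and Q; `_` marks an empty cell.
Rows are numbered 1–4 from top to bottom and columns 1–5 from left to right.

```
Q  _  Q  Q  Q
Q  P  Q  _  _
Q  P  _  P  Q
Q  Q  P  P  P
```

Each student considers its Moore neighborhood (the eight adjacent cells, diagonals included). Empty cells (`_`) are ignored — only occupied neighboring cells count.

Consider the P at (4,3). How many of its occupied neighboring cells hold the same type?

3

Occupied neighbors of (4,3): (3,2)=P, (3,4)=P, (4,2)=Q, (4,4)=P.
Same type (P): 3 of 4.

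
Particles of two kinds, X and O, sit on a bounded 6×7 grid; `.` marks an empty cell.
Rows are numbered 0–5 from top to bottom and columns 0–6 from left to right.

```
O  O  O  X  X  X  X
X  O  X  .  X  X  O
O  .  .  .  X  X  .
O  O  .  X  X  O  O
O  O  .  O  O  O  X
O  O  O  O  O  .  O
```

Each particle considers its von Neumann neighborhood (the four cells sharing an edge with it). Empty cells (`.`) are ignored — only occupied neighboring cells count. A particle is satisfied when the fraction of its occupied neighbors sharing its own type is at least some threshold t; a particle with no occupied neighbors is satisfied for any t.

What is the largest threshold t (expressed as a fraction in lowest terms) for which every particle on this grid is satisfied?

0/1

(0,0)O 1/2
(0,1)O 3/3
(0,2)O 1/3
(0,3)X 1/2
(0,4)X 3/3
(0,5)X 3/3
(0,6)X 1/2
(1,0)X 0/3
(1,1)O 1/3
(1,2)X 0/2
(1,4)X 3/3
(1,5)X 3/4
(1,6)O 0/2
(2,0)O 1/2
(2,4)X 3/3
(2,5)X 2/3
(3,0)O 3/3
(3,1)O 2/2
(3,3)X 1/2
(3,4)X 2/4
(3,5)O 2/4
(3,6)O 1/2
(4,0)O 3/3
(4,1)O 3/3
(4,3)O 2/3
(4,4)O 3/4
(4,5)O 2/3
(4,6)X 0/3
(5,0)O 2/2
(5,1)O 3/3
(5,2)O 2/2
(5,3)O 3/3
(5,4)O 2/2
(5,6)O 0/1
The smallest same-type fraction is 0/3 at (1,0), which reduces to 0/1. Any threshold above that leaves this particle unsatisfied.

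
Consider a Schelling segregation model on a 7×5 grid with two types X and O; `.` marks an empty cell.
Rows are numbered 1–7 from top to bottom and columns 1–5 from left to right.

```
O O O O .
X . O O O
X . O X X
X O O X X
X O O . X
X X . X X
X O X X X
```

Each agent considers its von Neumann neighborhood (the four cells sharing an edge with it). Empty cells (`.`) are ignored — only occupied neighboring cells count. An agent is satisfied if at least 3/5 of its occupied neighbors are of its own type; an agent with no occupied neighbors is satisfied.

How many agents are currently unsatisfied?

(1,1)O 1/2 ✗
(1,2)O 2/2 ✓
(1,3)O 3/3 ✓
(1,4)O 2/2 ✓
(2,1)X 1/2 ✗
(2,3)O 3/3 ✓
(2,4)O 3/4 ✓
(2,5)O 1/2 ✗
(3,1)X 2/2 ✓
(3,3)O 2/3 ✓
(3,4)X 2/4 ✗
(3,5)X 2/3 ✓
(4,1)X 2/3 ✓
(4,2)O 2/3 ✓
(4,3)O 3/4 ✓
(4,4)X 2/3 ✓
(4,5)X 3/3 ✓
(5,1)X 2/3 ✓
(5,2)O 2/4 ✗
(5,3)O 2/2 ✓
(5,5)X 2/2 ✓
(6,1)X 3/3 ✓
(6,2)X 1/3 ✗
(6,4)X 2/2 ✓
(6,5)X 3/3 ✓
(7,1)X 1/2 ✗
(7,2)O 0/3 ✗
(7,3)X 1/2 ✗
(7,4)X 3/3 ✓
(7,5)X 2/2 ✓
Unsatisfied: (1,1), (2,1), (2,5), (3,4), (5,2), (6,2), (7,1), (7,2), (7,3) — 9 in total.

9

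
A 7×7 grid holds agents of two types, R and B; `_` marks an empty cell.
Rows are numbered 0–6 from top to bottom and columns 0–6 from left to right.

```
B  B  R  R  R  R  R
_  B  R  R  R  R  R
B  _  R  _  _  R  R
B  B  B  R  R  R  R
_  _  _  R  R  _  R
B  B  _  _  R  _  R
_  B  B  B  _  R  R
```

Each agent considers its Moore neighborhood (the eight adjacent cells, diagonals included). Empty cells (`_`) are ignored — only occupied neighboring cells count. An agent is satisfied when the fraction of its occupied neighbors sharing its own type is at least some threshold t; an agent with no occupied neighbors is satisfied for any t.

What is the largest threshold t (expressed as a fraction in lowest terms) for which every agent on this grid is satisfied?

(0,0)B 2/2
(0,1)B 2/4
(0,2)R 3/5
(0,3)R 5/5
(0,4)R 5/5
(0,5)R 5/5
(0,6)R 3/3
(1,1)B 3/6
(1,2)R 4/6
(1,3)R 6/6
(1,4)R 6/6
(1,5)R 7/7
(1,6)R 5/5
(2,0)B 3/3
(2,2)R 3/6
(2,5)R 7/7
(2,6)R 5/5
(3,0)B 2/2
(3,1)B 3/4
(3,2)B 1/4
(3,3)R 4/5
(3,4)R 5/5
(3,5)R 6/6
(3,6)R 4/4
(4,3)R 4/5
(4,4)R 5/5
(4,6)R 3/3
(5,0)B 2/2
(5,1)B 3/3
(5,4)R 3/4
(5,6)R 3/3
(6,1)B 3/3
(6,2)B 3/3
(6,3)B 1/2
(6,5)R 3/3
(6,6)R 2/2
The smallest same-type fraction is 1/4 at (3,2), which reduces to 1/4. Any threshold above that leaves this agent unsatisfied.

1/4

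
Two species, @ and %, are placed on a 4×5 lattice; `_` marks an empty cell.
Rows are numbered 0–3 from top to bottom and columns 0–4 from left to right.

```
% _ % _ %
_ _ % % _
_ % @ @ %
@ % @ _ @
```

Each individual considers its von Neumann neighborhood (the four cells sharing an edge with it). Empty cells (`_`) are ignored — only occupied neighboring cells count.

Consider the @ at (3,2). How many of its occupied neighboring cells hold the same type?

Occupied neighbors of (3,2): (2,2)=@, (3,1)=%.
Same type (@): 1 of 2.

1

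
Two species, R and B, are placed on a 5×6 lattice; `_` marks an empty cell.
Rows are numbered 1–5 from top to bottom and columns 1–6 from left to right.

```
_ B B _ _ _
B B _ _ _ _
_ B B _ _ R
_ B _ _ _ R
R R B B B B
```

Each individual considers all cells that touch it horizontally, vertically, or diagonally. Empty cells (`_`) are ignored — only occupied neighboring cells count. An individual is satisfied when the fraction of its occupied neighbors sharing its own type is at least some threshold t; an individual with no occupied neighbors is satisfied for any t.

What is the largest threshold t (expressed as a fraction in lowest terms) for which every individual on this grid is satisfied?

1/3

(1,2)B 3/3
(1,3)B 2/2
(2,1)B 3/3
(2,2)B 5/5
(3,2)B 4/4
(3,3)B 3/3
(3,6)R 1/1
(4,2)B 3/5
(4,6)R 1/3
(5,1)R 1/2
(5,2)R 1/3
(5,3)B 2/3
(5,4)B 2/2
(5,5)B 2/3
(5,6)B 1/2
The smallest same-type fraction is 1/3 at (4,6), which reduces to 1/3. Any threshold above that leaves this individual unsatisfied.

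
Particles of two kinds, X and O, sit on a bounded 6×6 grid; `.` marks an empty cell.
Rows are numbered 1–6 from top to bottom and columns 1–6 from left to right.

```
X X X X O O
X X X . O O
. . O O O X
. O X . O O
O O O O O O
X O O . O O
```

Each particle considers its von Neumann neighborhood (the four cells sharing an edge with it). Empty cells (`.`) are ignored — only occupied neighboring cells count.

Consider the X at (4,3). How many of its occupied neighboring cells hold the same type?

Occupied neighbors of (4,3): (3,3)=O, (5,3)=O, (4,2)=O.
Same type (X): 0 of 3.

0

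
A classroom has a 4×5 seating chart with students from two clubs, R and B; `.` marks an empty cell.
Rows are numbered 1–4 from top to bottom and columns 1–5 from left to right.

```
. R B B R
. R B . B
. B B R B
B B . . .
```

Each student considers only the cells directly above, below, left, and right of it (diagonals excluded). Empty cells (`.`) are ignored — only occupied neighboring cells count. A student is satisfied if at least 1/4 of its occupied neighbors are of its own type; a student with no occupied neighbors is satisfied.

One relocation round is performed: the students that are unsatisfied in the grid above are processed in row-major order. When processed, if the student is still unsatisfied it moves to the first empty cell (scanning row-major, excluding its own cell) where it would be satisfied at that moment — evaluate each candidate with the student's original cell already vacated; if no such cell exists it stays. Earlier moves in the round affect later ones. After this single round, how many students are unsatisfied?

0

Initially unsatisfied (in order): (1,5), (3,4).
  (1,5) → (1,1).
  (3,4) → (2,1).
Resulting grid:
R R B B .
R R B . B
. B B . B
B B . . .
All satisfied now.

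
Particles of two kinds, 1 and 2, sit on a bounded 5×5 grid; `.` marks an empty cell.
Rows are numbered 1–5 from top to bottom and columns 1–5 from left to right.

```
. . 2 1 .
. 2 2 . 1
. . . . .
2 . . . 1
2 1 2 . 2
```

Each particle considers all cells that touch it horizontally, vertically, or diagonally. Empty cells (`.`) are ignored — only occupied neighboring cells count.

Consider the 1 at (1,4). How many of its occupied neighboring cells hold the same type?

1

Occupied neighbors of (1,4): (1,3)=2, (2,3)=2, (2,5)=1.
Same type (1): 1 of 3.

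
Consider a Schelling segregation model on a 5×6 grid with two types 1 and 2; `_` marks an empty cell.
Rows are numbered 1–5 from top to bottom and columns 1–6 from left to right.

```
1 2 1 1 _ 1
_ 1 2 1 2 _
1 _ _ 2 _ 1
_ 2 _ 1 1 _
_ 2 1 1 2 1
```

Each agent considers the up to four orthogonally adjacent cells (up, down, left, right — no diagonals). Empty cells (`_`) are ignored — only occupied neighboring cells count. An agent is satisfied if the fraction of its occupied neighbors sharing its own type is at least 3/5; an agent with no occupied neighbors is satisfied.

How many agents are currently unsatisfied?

13

Row 1: (1,1)1 0/1 not · (1,2)2 0/3 not · (1,3)1 1/3 not · (1,4)1 2/2 satisfied · (1,6)1 0/0 satisfied
Row 2: (2,2)1 0/2 not · (2,3)2 0/3 not · (2,4)1 1/4 not · (2,5)2 0/1 not
Row 3: (3,1)1 0/0 satisfied · (3,4)2 0/2 not · (3,6)1 0/0 satisfied
Row 4: (4,2)2 1/1 satisfied · (4,4)1 2/3 satisfied · (4,5)1 1/2 not
Row 5: (5,2)2 1/2 not · (5,3)1 1/2 not · (5,4)1 2/3 satisfied · (5,5)2 0/3 not · (5,6)1 0/1 not
Unsatisfied: (1,1), (1,2), (1,3), (2,2), (2,3), (2,4), (2,5), (3,4), (4,5), (5,2), (5,3), (5,5), (5,6) — 13 in total.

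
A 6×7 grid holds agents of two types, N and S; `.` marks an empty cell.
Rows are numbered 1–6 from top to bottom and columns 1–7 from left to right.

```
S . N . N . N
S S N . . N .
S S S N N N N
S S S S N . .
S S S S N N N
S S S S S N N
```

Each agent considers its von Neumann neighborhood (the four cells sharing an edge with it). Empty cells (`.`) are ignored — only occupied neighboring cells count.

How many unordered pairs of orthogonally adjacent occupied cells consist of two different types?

8

Scan each occupied cell's neighbors to the right and below so each pair is counted once.
Row 1: S(1,1)–S(2,1)= N(1,3)–N(2,3)=  → 0/2 unlike.
Row 2: S(2,1)–S(2,2)= S(2,1)–S(3,1)= S(2,2)–N(2,3)≠ S(2,2)–S(3,2)= N(2,3)–S(3,3)≠ N(2,6)–N(3,6)=  → 2/6 unlike.
Row 3: S(3,1)–S(3,2)= S(3,1)–S(4,1)= S(3,2)–S(3,3)= S(3,2)–S(4,2)= S(3,3)–N(3,4)≠ S(3,3)–S(4,3)= N(3,4)–N(3,5)= N(3,4)–S(4,4)≠ N(3,5)–N(3,6)= N(3,5)–N(4,5)= N(3,6)–N(3,7)=  → 2/11 unlike.
Row 4: S(4,1)–S(4,2)= S(4,1)–S(5,1)= S(4,2)–S(4,3)= S(4,2)–S(5,2)= S(4,3)–S(4,4)= S(4,3)–S(5,3)= S(4,4)–N(4,5)≠ S(4,4)–S(5,4)= N(4,5)–N(5,5)=  → 1/9 unlike.
Row 5: S(5,1)–S(5,2)= S(5,1)–S(6,1)= S(5,2)–S(5,3)= S(5,2)–S(6,2)= S(5,3)–S(5,4)= S(5,3)–S(6,3)= S(5,4)–N(5,5)≠ S(5,4)–S(6,4)= N(5,5)–N(5,6)= N(5,5)–S(6,5)≠ N(5,6)–N(5,7)= N(5,6)–N(6,6)= N(5,7)–N(6,7)=  → 2/13 unlike.
Row 6: S(6,1)–S(6,2)= S(6,2)–S(6,3)= S(6,3)–S(6,4)= S(6,4)–S(6,5)= S(6,5)–N(6,6)≠ N(6,6)–N(6,7)=  → 1/6 unlike.
Total adjacent occupied pairs: 47; unlike-type pairs: 8.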